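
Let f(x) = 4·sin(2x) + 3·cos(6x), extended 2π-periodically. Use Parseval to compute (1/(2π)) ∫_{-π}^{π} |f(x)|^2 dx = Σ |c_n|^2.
Σ |c_n|^2 = 25/2

Expand |f|^2 and use orthogonality of {sin(nx), cos(mx)} on [-π, π]:
  ∫_{-π}^{π} sin(nx)^2 dx = π, ∫ cos(mx)^2 dx = π, and cross terms integrate to 0.
So ∫_{-π}^{π} f(x)^2 dx = 4^2 · π + 3^2 · π = (16 + 9)π.
Divide by 2π: (16 + 9)/2 = 25/2.
By Parseval, this equals Σ |c_n|^2.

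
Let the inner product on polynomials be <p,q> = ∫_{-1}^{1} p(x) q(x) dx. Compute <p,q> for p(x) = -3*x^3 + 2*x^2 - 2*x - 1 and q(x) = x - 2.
<p,q> = -6/5

Expand the product: p(x)·q(x) = -3*x^4 + 8*x^3 - 6*x^2 + 3*x + 2.
∫_{-1}^{1} of each monomial x^k gives [2/(k+1) if k even, 0 if k odd]. Integrating term-by-term (or equivalently evaluating the antiderivative F(x) = -3*x^5/5 + 2*x^4 - 2*x^3 + 3*x^2/2 + 2*x at the endpoints):
  F(1) − F(−1) = 29/10 − (41/10) = -6/5.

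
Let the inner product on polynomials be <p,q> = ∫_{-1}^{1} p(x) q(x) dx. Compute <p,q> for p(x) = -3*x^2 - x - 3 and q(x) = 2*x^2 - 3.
<p,q> = 88/5

Expand the product: p(x)·q(x) = -6*x^4 - 2*x^3 + 3*x^2 + 3*x + 9.
∫_{-1}^{1} of each monomial x^k gives [2/(k+1) if k even, 0 if k odd]. Integrating term-by-term (or equivalently evaluating the antiderivative F(x) = -6*x^5/5 - x^4/2 + x^3 + 3*x^2/2 + 9*x at the endpoints):
  F(1) − F(−1) = 49/5 − (-39/5) = 88/5.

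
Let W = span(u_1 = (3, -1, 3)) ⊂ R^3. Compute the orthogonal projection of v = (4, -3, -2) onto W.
proj_W(v) = (27/19, -9/19, 27/19)

Set up U = [u_1 | ... | u_1] ∈ R^(3×1). The projector onto W = col(U) is P = U (U^T U)^(-1) U^T.
Compute U^T U =
  [19],
and U^T v = (9).
Solve U^T U · c = U^T v for the coefficients: c = (9/19). The projection is proj_W(v) = U c.
Check: (v - proj_W(v)) · u_1 = 0  (should be 0).
Result: proj_W(v) = (27/19, -9/19, 27/19).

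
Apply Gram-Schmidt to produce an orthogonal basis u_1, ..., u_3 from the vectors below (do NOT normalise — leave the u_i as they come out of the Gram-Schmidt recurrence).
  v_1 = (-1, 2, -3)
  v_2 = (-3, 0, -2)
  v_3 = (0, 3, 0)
Orthogonal basis:
  u_1 = (-1, 2, -3)
  u_2 = (-33/14, -9/7, -1/14)
  u_3 = (-84/101, 147/101, 126/101)

Apply the Gram-Schmidt recurrence
  u_1 = v_1
  u_i = v_i − Σ_{j<i} ((v_i · u_j) / (u_j · u_j)) · u_j.

Step by step this gives:
  u_1 = (-1, 2, -3)
  u_2 = (-33/14, -9/7, -1/14)
  u_3 = (-84/101, 147/101, 126/101)

Orthogonality check:
  u_2 · u_1 = 0 (should be 0)
  u_3 · u_1 = 0 (should be 0)
  u_3 · u_2 = 0 (should be 0)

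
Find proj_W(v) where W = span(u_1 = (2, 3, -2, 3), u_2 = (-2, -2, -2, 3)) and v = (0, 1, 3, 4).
proj_W(v) = (200/537, 377/537, -508/537, 254/179)

Set up U = [u_1 | ... | u_2] ∈ R^(4×2). The projector onto W = col(U) is P = U (U^T U)^(-1) U^T.
Compute U^T U =
  [26, 3]
  [3, 21],
and U^T v = (9, 4).
Solve U^T U · c = U^T v for the coefficients: c = (59/179, 77/537). The projection is proj_W(v) = U c.
Check: (v - proj_W(v)) · u_1 = 0  (should be 0).
Check: (v - proj_W(v)) · u_2 = 0  (should be 0).
Result: proj_W(v) = (200/537, 377/537, -508/537, 254/179).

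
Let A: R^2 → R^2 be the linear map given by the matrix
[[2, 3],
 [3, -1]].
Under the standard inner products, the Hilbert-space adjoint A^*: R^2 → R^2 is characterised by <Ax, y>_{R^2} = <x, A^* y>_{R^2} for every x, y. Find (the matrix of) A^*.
A^* = A^T =
[[2, 3],
 [3, -1]]

For real matrices with standard dot products, the defining identity <Ax, y> = <x, A^* y> gives (Ax)^T y = x^T (A^*) y, i.e. x^T A^T y = x^T (A^*) y. Since this holds for all x, y, we must have A^* = A^T. Therefore
A^* =
[[2, 3],
 [3, -1]].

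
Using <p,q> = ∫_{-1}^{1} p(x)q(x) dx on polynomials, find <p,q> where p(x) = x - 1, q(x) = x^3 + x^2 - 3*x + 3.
<p,q> = -124/15

Expand the product: p(x)·q(x) = x^4 - 4*x^2 + 6*x - 3.
∫_{-1}^{1} of each monomial x^k gives [2/(k+1) if k even, 0 if k odd]. Integrating term-by-term (or equivalently evaluating the antiderivative F(x) = x^5/5 - 4*x^3/3 + 3*x^2 - 3*x at the endpoints):
  F(1) − F(−1) = -17/15 − (107/15) = -124/15.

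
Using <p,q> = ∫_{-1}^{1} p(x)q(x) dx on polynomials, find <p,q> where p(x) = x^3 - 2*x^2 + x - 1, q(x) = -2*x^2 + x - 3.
<p,q> = 14

Expand the product: p(x)·q(x) = -2*x^5 + 5*x^4 - 7*x^3 + 9*x^2 - 4*x + 3.
∫_{-1}^{1} of each monomial x^k gives [2/(k+1) if k even, 0 if k odd]. Integrating term-by-term (or equivalently evaluating the antiderivative F(x) = -x^6/3 + x^5 - 7*x^4/4 + 3*x^3 - 2*x^2 + 3*x at the endpoints):
  F(1) − F(−1) = 35/12 − (-133/12) = 14.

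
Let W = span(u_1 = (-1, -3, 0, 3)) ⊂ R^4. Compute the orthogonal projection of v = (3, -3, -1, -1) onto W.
proj_W(v) = (-3/19, -9/19, 0, 9/19)

Set up U = [u_1 | ... | u_1] ∈ R^(4×1). The projector onto W = col(U) is P = U (U^T U)^(-1) U^T.
Compute U^T U =
  [19],
and U^T v = (3).
Solve U^T U · c = U^T v for the coefficients: c = (3/19). The projection is proj_W(v) = U c.
Check: (v - proj_W(v)) · u_1 = 0  (should be 0).
Result: proj_W(v) = (-3/19, -9/19, 0, 9/19).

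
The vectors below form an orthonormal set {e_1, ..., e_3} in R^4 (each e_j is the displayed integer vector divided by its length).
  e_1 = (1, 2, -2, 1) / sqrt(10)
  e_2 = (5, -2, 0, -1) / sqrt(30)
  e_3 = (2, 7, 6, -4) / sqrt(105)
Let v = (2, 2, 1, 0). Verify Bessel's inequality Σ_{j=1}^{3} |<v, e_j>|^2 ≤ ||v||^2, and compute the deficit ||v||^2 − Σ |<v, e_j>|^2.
Σ |<v, e_j>|^2 = 58/7; ||v||^2 = 9; deficit = 5/7

Write each e_j = u_j / sqrt(<u_j, u_j>) where u_j is the displayed integer vector. Then <v, e_j> = <v, u_j> / sqrt(<u_j, u_j>), so |<v, e_j>|^2 = <v, u_j>^2 / <u_j, u_j>.
Coefficients: <v, e_1> = 4/sqrt(10), <v, e_2> = 6/sqrt(30), <v, e_3> = 24/sqrt(105).
Square and sum: Σ |<v, e_j>|^2 = 58/7.
Compute ||v||^2 = v·v = 9.
Deficit = 9 − 58/7 = 5/7 ≥ 0, confirming Bessel's inequality. (The deficit equals ||v − Σ <v,e_j> e_j||^2, the squared distance from v to span{e_j}.)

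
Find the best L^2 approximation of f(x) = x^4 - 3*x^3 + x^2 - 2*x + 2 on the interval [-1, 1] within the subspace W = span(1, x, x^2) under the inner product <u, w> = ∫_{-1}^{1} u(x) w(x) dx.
g(x) = 13*x^2/7 - 19*x/5 + 67/35

The best approximation g ∈ W is the orthogonal projection of f onto W. Writing g = a_0 + a_1 x + a_2 x^2, the coefficients solve the normal equations G · a = b where
  G_{ij} = <φ_i, φ_j> and b_i = <f, φ_i>, with φ_0 = 1, φ_1 = x, φ_2 = x^2.
G =
  [2, 0, 2/3]
  [0, 2/3, 0]
  [2/3, 0, 2/5],
b = (76/15, -38/15, 212/105).
Solving gives a_0 = 67/35, a_1 = -19/5, a_2 = 13/7, so
  g(x) = 13*x^2/7 - 19*x/5 + 67/35.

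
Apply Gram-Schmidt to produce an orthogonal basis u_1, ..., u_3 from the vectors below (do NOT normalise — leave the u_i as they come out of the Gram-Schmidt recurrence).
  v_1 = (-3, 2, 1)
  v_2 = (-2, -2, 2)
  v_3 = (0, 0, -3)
Orthogonal basis:
  u_1 = (-3, 2, 1)
  u_2 = (-8/7, -18/7, 12/7)
  u_3 = (-45/38, -15/19, -75/38)

Apply the Gram-Schmidt recurrence
  u_1 = v_1
  u_i = v_i − Σ_{j<i} ((v_i · u_j) / (u_j · u_j)) · u_j.

Step by step this gives:
  u_1 = (-3, 2, 1)
  u_2 = (-8/7, -18/7, 12/7)
  u_3 = (-45/38, -15/19, -75/38)

Orthogonality check:
  u_2 · u_1 = 0 (should be 0)
  u_3 · u_1 = 0 (should be 0)
  u_3 · u_2 = 0 (should be 0)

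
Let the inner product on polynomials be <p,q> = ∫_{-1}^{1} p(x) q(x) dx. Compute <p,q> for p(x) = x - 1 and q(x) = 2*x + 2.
<p,q> = -8/3

Expand the product: p(x)·q(x) = 2*x^2 - 2.
∫_{-1}^{1} of each monomial x^k gives [2/(k+1) if k even, 0 if k odd]. Integrating term-by-term (or equivalently evaluating the antiderivative F(x) = 2*x^3/3 - 2*x at the endpoints):
  F(1) − F(−1) = -4/3 − (4/3) = -8/3.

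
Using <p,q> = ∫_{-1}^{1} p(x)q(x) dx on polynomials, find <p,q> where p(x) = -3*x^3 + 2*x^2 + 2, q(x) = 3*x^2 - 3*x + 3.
<p,q> = 26

Expand the product: p(x)·q(x) = -9*x^5 + 15*x^4 - 15*x^3 + 12*x^2 - 6*x + 6.
∫_{-1}^{1} of each monomial x^k gives [2/(k+1) if k even, 0 if k odd]. Integrating term-by-term (or equivalently evaluating the antiderivative F(x) = -3*x^6/2 + 3*x^5 - 15*x^4/4 + 4*x^3 - 3*x^2 + 6*x at the endpoints):
  F(1) − F(−1) = 19/4 − (-85/4) = 26.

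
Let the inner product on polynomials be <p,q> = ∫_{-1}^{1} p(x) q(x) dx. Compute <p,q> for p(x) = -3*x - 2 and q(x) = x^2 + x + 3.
<p,q> = -46/3

Expand the product: p(x)·q(x) = -3*x^3 - 5*x^2 - 11*x - 6.
∫_{-1}^{1} of each monomial x^k gives [2/(k+1) if k even, 0 if k odd]. Integrating term-by-term (or equivalently evaluating the antiderivative F(x) = -3*x^4/4 - 5*x^3/3 - 11*x^2/2 - 6*x at the endpoints):
  F(1) − F(−1) = -167/12 − (17/12) = -46/3.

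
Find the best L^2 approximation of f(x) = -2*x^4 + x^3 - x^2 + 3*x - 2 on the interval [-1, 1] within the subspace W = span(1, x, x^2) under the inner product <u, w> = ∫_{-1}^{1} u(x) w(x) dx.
g(x) = -19*x^2/7 + 18*x/5 - 64/35

The best approximation g ∈ W is the orthogonal projection of f onto W. Writing g = a_0 + a_1 x + a_2 x^2, the coefficients solve the normal equations G · a = b where
  G_{ij} = <φ_i, φ_j> and b_i = <f, φ_i>, with φ_0 = 1, φ_1 = x, φ_2 = x^2.
G =
  [2, 0, 2/3]
  [0, 2/3, 0]
  [2/3, 0, 2/5],
b = (-82/15, 12/5, -242/105).
Solving gives a_0 = -64/35, a_1 = 18/5, a_2 = -19/7, so
  g(x) = -19*x^2/7 + 18*x/5 - 64/35.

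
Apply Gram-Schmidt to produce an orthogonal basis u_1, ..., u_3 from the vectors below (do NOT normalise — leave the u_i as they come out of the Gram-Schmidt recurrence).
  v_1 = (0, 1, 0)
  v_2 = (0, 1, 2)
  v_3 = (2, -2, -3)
Orthogonal basis:
  u_1 = (0, 1, 0)
  u_2 = (0, 0, 2)
  u_3 = (2, 0, 0)

Apply the Gram-Schmidt recurrence
  u_1 = v_1
  u_i = v_i − Σ_{j<i} ((v_i · u_j) / (u_j · u_j)) · u_j.

Step by step this gives:
  u_1 = (0, 1, 0)
  u_2 = (0, 0, 2)
  u_3 = (2, 0, 0)

Orthogonality check:
  u_2 · u_1 = 0 (should be 0)
  u_3 · u_1 = 0 (should be 0)
  u_3 · u_2 = 0 (should be 0)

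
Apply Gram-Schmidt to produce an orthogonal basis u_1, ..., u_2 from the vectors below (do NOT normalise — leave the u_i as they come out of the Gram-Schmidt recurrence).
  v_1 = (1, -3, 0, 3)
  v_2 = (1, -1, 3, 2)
Orthogonal basis:
  u_1 = (1, -3, 0, 3)
  u_2 = (9/19, 11/19, 3, 8/19)

Apply the Gram-Schmidt recurrence
  u_1 = v_1
  u_i = v_i − Σ_{j<i} ((v_i · u_j) / (u_j · u_j)) · u_j.

Step by step this gives:
  u_1 = (1, -3, 0, 3)
  u_2 = (9/19, 11/19, 3, 8/19)

Orthogonality check:
  u_2 · u_1 = 0 (should be 0)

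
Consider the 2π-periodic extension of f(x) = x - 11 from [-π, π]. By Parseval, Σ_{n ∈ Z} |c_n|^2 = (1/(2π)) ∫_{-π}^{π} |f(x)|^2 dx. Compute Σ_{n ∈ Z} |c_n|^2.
Σ |c_n|^2 = π^2/3 + 121

Expand and integrate term by term over [-π, π]:
  ∫ (x)^2 dx = 1·(2π^3/3); ∫ 2·1·(-11)·x dx = 0 (odd integrand); ∫ (-11)^2 dx = 121·2π.
So (1/(2π)) ∫_{-π}^{π} (x - 11)^2 dx = 1π^2/3 + 121 = π^2/3 + 121.
Parseval ⇒ Σ |c_n|^2 = π^2/3 + 121.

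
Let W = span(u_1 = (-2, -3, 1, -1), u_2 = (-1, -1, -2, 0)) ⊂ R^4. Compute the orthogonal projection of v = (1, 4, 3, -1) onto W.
proj_W(v) = (7/3, 8/3, 3, 1/3)

Set up U = [u_1 | ... | u_2] ∈ R^(4×2). The projector onto W = col(U) is P = U (U^T U)^(-1) U^T.
Compute U^T U =
  [15, 3]
  [3, 6],
and U^T v = (-10, -11).
Solve U^T U · c = U^T v for the coefficients: c = (-1/3, -5/3). The projection is proj_W(v) = U c.
Check: (v - proj_W(v)) · u_1 = 0  (should be 0).
Check: (v - proj_W(v)) · u_2 = 0  (should be 0).
Result: proj_W(v) = (7/3, 8/3, 3, 1/3).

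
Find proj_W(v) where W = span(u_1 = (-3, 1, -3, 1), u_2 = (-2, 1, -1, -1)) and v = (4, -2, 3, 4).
proj_W(v) = (278/59, -149/59, 109/59, 189/59)

Set up U = [u_1 | ... | u_2] ∈ R^(4×2). The projector onto W = col(U) is P = U (U^T U)^(-1) U^T.
Compute U^T U =
  [20, 9]
  [9, 7],
and U^T v = (-19, -17).
Solve U^T U · c = U^T v for the coefficients: c = (20/59, -169/59). The projection is proj_W(v) = U c.
Check: (v - proj_W(v)) · u_1 = 0  (should be 0).
Check: (v - proj_W(v)) · u_2 = 0  (should be 0).
Result: proj_W(v) = (278/59, -149/59, 109/59, 189/59).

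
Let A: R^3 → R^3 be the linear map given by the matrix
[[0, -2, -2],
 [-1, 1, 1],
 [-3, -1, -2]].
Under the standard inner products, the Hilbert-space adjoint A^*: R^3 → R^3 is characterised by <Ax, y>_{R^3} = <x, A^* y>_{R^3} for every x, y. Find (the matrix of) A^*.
A^* = A^T =
[[0, -1, -3],
 [-2, 1, -1],
 [-2, 1, -2]]

For real matrices with standard dot products, the defining identity <Ax, y> = <x, A^* y> gives (Ax)^T y = x^T (A^*) y, i.e. x^T A^T y = x^T (A^*) y. Since this holds for all x, y, we must have A^* = A^T. Therefore
A^* =
[[0, -1, -3],
 [-2, 1, -1],
 [-2, 1, -2]].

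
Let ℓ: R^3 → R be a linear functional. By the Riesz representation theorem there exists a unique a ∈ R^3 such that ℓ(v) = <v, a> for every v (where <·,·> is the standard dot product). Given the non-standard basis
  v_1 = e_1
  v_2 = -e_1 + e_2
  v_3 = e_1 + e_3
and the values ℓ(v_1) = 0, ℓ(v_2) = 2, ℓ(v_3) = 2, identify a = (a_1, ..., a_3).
a = (0, 2, 2)

Write a = (a_1, ..., a_3) in the standard basis. For each basis vector v_i, ℓ(v_i) = <v_i, a> is a linear equation in the a_j's. Collect the n equations into a matrix system V a = ℓ, where row i of V is v_i (expressed in the standard basis). Since V is invertible (lower-triangular with 1s on the diagonal, up to permutation), solve by back-substitution:
  V =
[[1, 0, 0],
 [-1, 1, 0],
 [1, 0, 1]]
  V a = (0, 2, 2)
Solving gives a = (0, 2, 2).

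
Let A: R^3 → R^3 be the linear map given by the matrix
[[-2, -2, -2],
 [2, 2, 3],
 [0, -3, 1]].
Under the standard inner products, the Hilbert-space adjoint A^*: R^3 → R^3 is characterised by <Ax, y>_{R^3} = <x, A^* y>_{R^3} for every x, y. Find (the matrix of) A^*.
A^* = A^T =
[[-2, 2, 0],
 [-2, 2, -3],
 [-2, 3, 1]]

For real matrices with standard dot products, the defining identity <Ax, y> = <x, A^* y> gives (Ax)^T y = x^T (A^*) y, i.e. x^T A^T y = x^T (A^*) y. Since this holds for all x, y, we must have A^* = A^T. Therefore
A^* =
[[-2, 2, 0],
 [-2, 2, -3],
 [-2, 3, 1]].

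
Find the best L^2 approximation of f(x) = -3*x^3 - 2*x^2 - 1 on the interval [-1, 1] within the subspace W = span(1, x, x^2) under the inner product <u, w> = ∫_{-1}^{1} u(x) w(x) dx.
g(x) = -2*x^2 - 9*x/5 - 1

The best approximation g ∈ W is the orthogonal projection of f onto W. Writing g = a_0 + a_1 x + a_2 x^2, the coefficients solve the normal equations G · a = b where
  G_{ij} = <φ_i, φ_j> and b_i = <f, φ_i>, with φ_0 = 1, φ_1 = x, φ_2 = x^2.
G =
  [2, 0, 2/3]
  [0, 2/3, 0]
  [2/3, 0, 2/5],
b = (-10/3, -6/5, -22/15).
Solving gives a_0 = -1, a_1 = -9/5, a_2 = -2, so
  g(x) = -2*x^2 - 9*x/5 - 1.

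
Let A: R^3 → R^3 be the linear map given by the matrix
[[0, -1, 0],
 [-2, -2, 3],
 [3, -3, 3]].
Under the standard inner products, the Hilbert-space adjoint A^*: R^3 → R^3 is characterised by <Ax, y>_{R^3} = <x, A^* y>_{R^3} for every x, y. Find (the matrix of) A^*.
A^* = A^T =
[[0, -2, 3],
 [-1, -2, -3],
 [0, 3, 3]]

For real matrices with standard dot products, the defining identity <Ax, y> = <x, A^* y> gives (Ax)^T y = x^T (A^*) y, i.e. x^T A^T y = x^T (A^*) y. Since this holds for all x, y, we must have A^* = A^T. Therefore
A^* =
[[0, -2, 3],
 [-1, -2, -3],
 [0, 3, 3]].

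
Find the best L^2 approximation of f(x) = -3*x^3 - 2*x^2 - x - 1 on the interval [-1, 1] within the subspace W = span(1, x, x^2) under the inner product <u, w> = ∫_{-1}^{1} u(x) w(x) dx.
g(x) = -2*x^2 - 14*x/5 - 1

The best approximation g ∈ W is the orthogonal projection of f onto W. Writing g = a_0 + a_1 x + a_2 x^2, the coefficients solve the normal equations G · a = b where
  G_{ij} = <φ_i, φ_j> and b_i = <f, φ_i>, with φ_0 = 1, φ_1 = x, φ_2 = x^2.
G =
  [2, 0, 2/3]
  [0, 2/3, 0]
  [2/3, 0, 2/5],
b = (-10/3, -28/15, -22/15).
Solving gives a_0 = -1, a_1 = -14/5, a_2 = -2, so
  g(x) = -2*x^2 - 14*x/5 - 1.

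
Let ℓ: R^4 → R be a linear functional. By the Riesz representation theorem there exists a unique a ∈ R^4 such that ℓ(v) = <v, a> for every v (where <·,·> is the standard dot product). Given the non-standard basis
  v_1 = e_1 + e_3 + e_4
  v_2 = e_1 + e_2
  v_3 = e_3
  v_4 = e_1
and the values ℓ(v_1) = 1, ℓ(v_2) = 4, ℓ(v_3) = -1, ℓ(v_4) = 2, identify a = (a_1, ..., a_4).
a = (2, 2, -1, 0)

Write a = (a_1, ..., a_4) in the standard basis. For each basis vector v_i, ℓ(v_i) = <v_i, a> is a linear equation in the a_j's. Collect the n equations into a matrix system V a = ℓ, where row i of V is v_i (expressed in the standard basis). Since V is invertible (lower-triangular with 1s on the diagonal, up to permutation), solve by back-substitution:
  V =
[[1, 0, 1, 1],
 [1, 1, 0, 0],
 [0, 0, 1, 0],
 [1, 0, 0, 0]]
  V a = (1, 4, -1, 2)
Solving gives a = (2, 2, -1, 0).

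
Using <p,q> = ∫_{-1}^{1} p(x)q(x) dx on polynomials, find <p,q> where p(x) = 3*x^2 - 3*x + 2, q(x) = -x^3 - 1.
<p,q> = -24/5

Expand the product: p(x)·q(x) = -3*x^5 + 3*x^4 - 2*x^3 - 3*x^2 + 3*x - 2.
∫_{-1}^{1} of each monomial x^k gives [2/(k+1) if k even, 0 if k odd]. Integrating term-by-term (or equivalently evaluating the antiderivative F(x) = -x^6/2 + 3*x^5/5 - x^4/2 - x^3 + 3*x^2/2 - 2*x at the endpoints):
  F(1) − F(−1) = -19/10 − (29/10) = -24/5.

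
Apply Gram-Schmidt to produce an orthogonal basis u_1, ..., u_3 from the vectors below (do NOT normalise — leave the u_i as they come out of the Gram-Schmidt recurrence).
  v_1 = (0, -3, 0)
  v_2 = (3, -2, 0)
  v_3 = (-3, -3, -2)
Orthogonal basis:
  u_1 = (0, -3, 0)
  u_2 = (3, 0, 0)
  u_3 = (0, 0, -2)

Apply the Gram-Schmidt recurrence
  u_1 = v_1
  u_i = v_i − Σ_{j<i} ((v_i · u_j) / (u_j · u_j)) · u_j.

Step by step this gives:
  u_1 = (0, -3, 0)
  u_2 = (3, 0, 0)
  u_3 = (0, 0, -2)

Orthogonality check:
  u_2 · u_1 = 0 (should be 0)
  u_3 · u_1 = 0 (should be 0)
  u_3 · u_2 = 0 (should be 0)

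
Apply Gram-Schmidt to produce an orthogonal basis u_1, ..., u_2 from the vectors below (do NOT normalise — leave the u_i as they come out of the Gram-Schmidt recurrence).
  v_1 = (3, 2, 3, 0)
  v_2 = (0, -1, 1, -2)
Orthogonal basis:
  u_1 = (3, 2, 3, 0)
  u_2 = (-3/22, -12/11, 19/22, -2)

Apply the Gram-Schmidt recurrence
  u_1 = v_1
  u_i = v_i − Σ_{j<i} ((v_i · u_j) / (u_j · u_j)) · u_j.

Step by step this gives:
  u_1 = (3, 2, 3, 0)
  u_2 = (-3/22, -12/11, 19/22, -2)

Orthogonality check:
  u_2 · u_1 = 0 (should be 0)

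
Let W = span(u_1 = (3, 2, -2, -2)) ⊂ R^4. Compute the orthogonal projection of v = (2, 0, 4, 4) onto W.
proj_W(v) = (-10/7, -20/21, 20/21, 20/21)

Set up U = [u_1 | ... | u_1] ∈ R^(4×1). The projector onto W = col(U) is P = U (U^T U)^(-1) U^T.
Compute U^T U =
  [21],
and U^T v = (-10).
Solve U^T U · c = U^T v for the coefficients: c = (-10/21). The projection is proj_W(v) = U c.
Check: (v - proj_W(v)) · u_1 = 0  (should be 0).
Result: proj_W(v) = (-10/7, -20/21, 20/21, 20/21).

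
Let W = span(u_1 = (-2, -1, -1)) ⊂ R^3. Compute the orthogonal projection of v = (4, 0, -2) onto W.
proj_W(v) = (2, 1, 1)

Set up U = [u_1 | ... | u_1] ∈ R^(3×1). The projector onto W = col(U) is P = U (U^T U)^(-1) U^T.
Compute U^T U =
  [6],
and U^T v = (-6).
Solve U^T U · c = U^T v for the coefficients: c = (-1). The projection is proj_W(v) = U c.
Check: (v - proj_W(v)) · u_1 = 0  (should be 0).
Result: proj_W(v) = (2, 1, 1).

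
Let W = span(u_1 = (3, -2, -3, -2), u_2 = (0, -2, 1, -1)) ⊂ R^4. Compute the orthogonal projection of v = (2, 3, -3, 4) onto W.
proj_W(v) = (45/49, 592/147, -68/21, 251/147)

Set up U = [u_1 | ... | u_2] ∈ R^(4×2). The projector onto W = col(U) is P = U (U^T U)^(-1) U^T.
Compute U^T U =
  [26, 3]
  [3, 6],
and U^T v = (1, -13).
Solve U^T U · c = U^T v for the coefficients: c = (15/49, -341/147). The projection is proj_W(v) = U c.
Check: (v - proj_W(v)) · u_1 = 0  (should be 0).
Check: (v - proj_W(v)) · u_2 = 0  (should be 0).
Result: proj_W(v) = (45/49, 592/147, -68/21, 251/147).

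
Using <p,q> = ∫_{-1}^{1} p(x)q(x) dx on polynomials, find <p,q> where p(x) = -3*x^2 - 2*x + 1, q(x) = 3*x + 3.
<p,q> = -4

Expand the product: p(x)·q(x) = -9*x^3 - 15*x^2 - 3*x + 3.
∫_{-1}^{1} of each monomial x^k gives [2/(k+1) if k even, 0 if k odd]. Integrating term-by-term (or equivalently evaluating the antiderivative F(x) = -9*x^4/4 - 5*x^3 - 3*x^2/2 + 3*x at the endpoints):
  F(1) − F(−1) = -23/4 − (-7/4) = -4.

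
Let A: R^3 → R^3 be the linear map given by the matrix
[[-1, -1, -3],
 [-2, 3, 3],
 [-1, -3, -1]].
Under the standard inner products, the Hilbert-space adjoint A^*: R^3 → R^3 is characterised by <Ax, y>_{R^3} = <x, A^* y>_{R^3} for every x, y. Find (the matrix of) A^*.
A^* = A^T =
[[-1, -2, -1],
 [-1, 3, -3],
 [-3, 3, -1]]

For real matrices with standard dot products, the defining identity <Ax, y> = <x, A^* y> gives (Ax)^T y = x^T (A^*) y, i.e. x^T A^T y = x^T (A^*) y. Since this holds for all x, y, we must have A^* = A^T. Therefore
A^* =
[[-1, -2, -1],
 [-1, 3, -3],
 [-3, 3, -1]].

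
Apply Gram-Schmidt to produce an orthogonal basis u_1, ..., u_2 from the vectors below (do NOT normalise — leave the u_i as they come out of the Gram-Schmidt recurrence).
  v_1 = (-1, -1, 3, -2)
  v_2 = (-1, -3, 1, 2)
Orthogonal basis:
  u_1 = (-1, -1, 3, -2)
  u_2 = (-4/5, -14/5, 2/5, 12/5)

Apply the Gram-Schmidt recurrence
  u_1 = v_1
  u_i = v_i − Σ_{j<i} ((v_i · u_j) / (u_j · u_j)) · u_j.

Step by step this gives:
  u_1 = (-1, -1, 3, -2)
  u_2 = (-4/5, -14/5, 2/5, 12/5)

Orthogonality check:
  u_2 · u_1 = 0 (should be 0)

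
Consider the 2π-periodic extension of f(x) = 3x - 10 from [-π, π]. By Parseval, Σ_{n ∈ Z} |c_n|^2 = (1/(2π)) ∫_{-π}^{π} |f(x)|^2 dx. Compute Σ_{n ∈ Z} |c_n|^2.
Σ |c_n|^2 = 3π^2 + 100

Expand and integrate term by term over [-π, π]:
  ∫ (3x)^2 dx = 9·(2π^3/3); ∫ 2·3·(-10)·x dx = 0 (odd integrand); ∫ (-10)^2 dx = 100·2π.
So (1/(2π)) ∫_{-π}^{π} (3x - 10)^2 dx = 9π^2/3 + 100 = 3π^2 + 100.
Parseval ⇒ Σ |c_n|^2 = 3π^2 + 100.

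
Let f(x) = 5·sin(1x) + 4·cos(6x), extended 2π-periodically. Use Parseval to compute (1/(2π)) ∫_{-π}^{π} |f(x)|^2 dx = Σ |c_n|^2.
Σ |c_n|^2 = 41/2

Expand |f|^2 and use orthogonality of {sin(nx), cos(mx)} on [-π, π]:
  ∫_{-π}^{π} sin(nx)^2 dx = π, ∫ cos(mx)^2 dx = π, and cross terms integrate to 0.
So ∫_{-π}^{π} f(x)^2 dx = 5^2 · π + 4^2 · π = (25 + 16)π.
Divide by 2π: (25 + 16)/2 = 41/2.
By Parseval, this equals Σ |c_n|^2.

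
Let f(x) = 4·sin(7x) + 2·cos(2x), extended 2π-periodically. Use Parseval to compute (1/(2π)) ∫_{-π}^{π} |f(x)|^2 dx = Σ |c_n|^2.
Σ |c_n|^2 = 10

Expand |f|^2 and use orthogonality of {sin(nx), cos(mx)} on [-π, π]:
  ∫_{-π}^{π} sin(nx)^2 dx = π, ∫ cos(mx)^2 dx = π, and cross terms integrate to 0.
So ∫_{-π}^{π} f(x)^2 dx = 4^2 · π + 2^2 · π = (16 + 4)π.
Divide by 2π: (16 + 4)/2 = 10.
By Parseval, this equals Σ |c_n|^2.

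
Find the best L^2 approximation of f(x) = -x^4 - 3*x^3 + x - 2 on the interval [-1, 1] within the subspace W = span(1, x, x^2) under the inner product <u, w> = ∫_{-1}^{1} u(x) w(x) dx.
g(x) = -6*x^2/7 - 4*x/5 - 67/35

The best approximation g ∈ W is the orthogonal projection of f onto W. Writing g = a_0 + a_1 x + a_2 x^2, the coefficients solve the normal equations G · a = b where
  G_{ij} = <φ_i, φ_j> and b_i = <f, φ_i>, with φ_0 = 1, φ_1 = x, φ_2 = x^2.
G =
  [2, 0, 2/3]
  [0, 2/3, 0]
  [2/3, 0, 2/5],
b = (-22/5, -8/15, -34/21).
Solving gives a_0 = -67/35, a_1 = -4/5, a_2 = -6/7, so
  g(x) = -6*x^2/7 - 4*x/5 - 67/35.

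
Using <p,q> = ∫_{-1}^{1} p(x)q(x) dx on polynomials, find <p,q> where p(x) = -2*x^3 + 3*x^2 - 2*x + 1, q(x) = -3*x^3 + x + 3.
<p,q> = 1468/105

Expand the product: p(x)·q(x) = 6*x^6 - 9*x^5 + 4*x^4 - 6*x^3 + 7*x^2 - 5*x + 3.
∫_{-1}^{1} of each monomial x^k gives [2/(k+1) if k even, 0 if k odd]. Integrating term-by-term (or equivalently evaluating the antiderivative F(x) = 6*x^7/7 - 3*x^6/2 + 4*x^5/5 - 3*x^4/2 + 7*x^3/3 - 5*x^2/2 + 3*x at the endpoints):
  F(1) − F(−1) = 313/210 − (-2623/210) = 1468/105.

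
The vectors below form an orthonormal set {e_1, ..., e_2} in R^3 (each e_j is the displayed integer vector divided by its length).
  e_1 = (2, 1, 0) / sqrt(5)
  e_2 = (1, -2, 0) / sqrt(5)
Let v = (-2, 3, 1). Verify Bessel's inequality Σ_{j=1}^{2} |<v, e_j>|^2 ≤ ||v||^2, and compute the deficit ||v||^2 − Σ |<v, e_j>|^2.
Σ |<v, e_j>|^2 = 13; ||v||^2 = 14; deficit = 1

Write each e_j = u_j / sqrt(<u_j, u_j>) where u_j is the displayed integer vector. Then <v, e_j> = <v, u_j> / sqrt(<u_j, u_j>), so |<v, e_j>|^2 = <v, u_j>^2 / <u_j, u_j>.
Coefficients: <v, e_1> = -1/sqrt(5), <v, e_2> = -8/sqrt(5).
Square and sum: Σ |<v, e_j>|^2 = 13.
Compute ||v||^2 = v·v = 14.
Deficit = 14 − 13 = 1 ≥ 0, confirming Bessel's inequality. (The deficit equals ||v − Σ <v,e_j> e_j||^2, the squared distance from v to span{e_j}.)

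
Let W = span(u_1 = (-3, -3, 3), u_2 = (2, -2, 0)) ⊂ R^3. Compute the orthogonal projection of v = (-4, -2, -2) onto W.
proj_W(v) = (-7/3, -1/3, 4/3)

Set up U = [u_1 | ... | u_2] ∈ R^(3×2). The projector onto W = col(U) is P = U (U^T U)^(-1) U^T.
Compute U^T U =
  [27, 0]
  [0, 8],
and U^T v = (12, -4).
Solve U^T U · c = U^T v for the coefficients: c = (4/9, -1/2). The projection is proj_W(v) = U c.
Check: (v - proj_W(v)) · u_1 = 0  (should be 0).
Check: (v - proj_W(v)) · u_2 = 0  (should be 0).
Result: proj_W(v) = (-7/3, -1/3, 4/3).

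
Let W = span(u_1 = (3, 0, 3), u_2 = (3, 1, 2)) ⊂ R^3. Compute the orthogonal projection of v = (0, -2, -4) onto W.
proj_W(v) = (-2, 0, -2)

Set up U = [u_1 | ... | u_2] ∈ R^(3×2). The projector onto W = col(U) is P = U (U^T U)^(-1) U^T.
Compute U^T U =
  [18, 15]
  [15, 14],
and U^T v = (-12, -10).
Solve U^T U · c = U^T v for the coefficients: c = (-2/3, 0). The projection is proj_W(v) = U c.
Check: (v - proj_W(v)) · u_1 = 0  (should be 0).
Check: (v - proj_W(v)) · u_2 = 0  (should be 0).
Result: proj_W(v) = (-2, 0, -2).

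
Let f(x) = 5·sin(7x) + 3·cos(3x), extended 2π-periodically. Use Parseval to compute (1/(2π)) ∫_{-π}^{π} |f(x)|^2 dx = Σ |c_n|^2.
Σ |c_n|^2 = 17

Expand |f|^2 and use orthogonality of {sin(nx), cos(mx)} on [-π, π]:
  ∫_{-π}^{π} sin(nx)^2 dx = π, ∫ cos(mx)^2 dx = π, and cross terms integrate to 0.
So ∫_{-π}^{π} f(x)^2 dx = 5^2 · π + 3^2 · π = (25 + 9)π.
Divide by 2π: (25 + 9)/2 = 17.
By Parseval, this equals Σ |c_n|^2.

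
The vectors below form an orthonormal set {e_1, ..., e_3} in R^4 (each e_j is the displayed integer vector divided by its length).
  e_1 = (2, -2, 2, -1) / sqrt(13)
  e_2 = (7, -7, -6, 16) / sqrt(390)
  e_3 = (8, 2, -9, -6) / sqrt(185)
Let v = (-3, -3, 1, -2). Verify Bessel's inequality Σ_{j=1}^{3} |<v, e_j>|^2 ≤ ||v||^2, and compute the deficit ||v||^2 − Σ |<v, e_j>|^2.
Σ |<v, e_j>|^2 = 985/111; ||v||^2 = 23; deficit = 1568/111

Write each e_j = u_j / sqrt(<u_j, u_j>) where u_j is the displayed integer vector. Then <v, e_j> = <v, u_j> / sqrt(<u_j, u_j>), so |<v, e_j>|^2 = <v, u_j>^2 / <u_j, u_j>.
Coefficients: <v, e_1> = 4/sqrt(13), <v, e_2> = -38/sqrt(390), <v, e_3> = -27/sqrt(185).
Square and sum: Σ |<v, e_j>|^2 = 985/111.
Compute ||v||^2 = v·v = 23.
Deficit = 23 − 985/111 = 1568/111 ≥ 0, confirming Bessel's inequality. (The deficit equals ||v − Σ <v,e_j> e_j||^2, the squared distance from v to span{e_j}.)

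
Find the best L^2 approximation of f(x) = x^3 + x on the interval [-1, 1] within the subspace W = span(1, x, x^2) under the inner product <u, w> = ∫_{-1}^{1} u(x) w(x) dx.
g(x) = 8*x/5

The best approximation g ∈ W is the orthogonal projection of f onto W. Writing g = a_0 + a_1 x + a_2 x^2, the coefficients solve the normal equations G · a = b where
  G_{ij} = <φ_i, φ_j> and b_i = <f, φ_i>, with φ_0 = 1, φ_1 = x, φ_2 = x^2.
G =
  [2, 0, 2/3]
  [0, 2/3, 0]
  [2/3, 0, 2/5],
b = (0, 16/15, 0).
Solving gives a_0 = 0, a_1 = 8/5, a_2 = 0, so
  g(x) = 8*x/5.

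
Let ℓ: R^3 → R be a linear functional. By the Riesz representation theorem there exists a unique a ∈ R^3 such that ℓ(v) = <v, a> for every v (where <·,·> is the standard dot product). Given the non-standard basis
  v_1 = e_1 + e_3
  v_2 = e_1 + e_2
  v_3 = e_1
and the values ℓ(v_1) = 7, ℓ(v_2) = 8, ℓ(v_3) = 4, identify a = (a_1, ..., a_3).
a = (4, 4, 3)

Write a = (a_1, ..., a_3) in the standard basis. For each basis vector v_i, ℓ(v_i) = <v_i, a> is a linear equation in the a_j's. Collect the n equations into a matrix system V a = ℓ, where row i of V is v_i (expressed in the standard basis). Since V is invertible (lower-triangular with 1s on the diagonal, up to permutation), solve by back-substitution:
  V =
[[1, 0, 1],
 [1, 1, 0],
 [1, 0, 0]]
  V a = (7, 8, 4)
Solving gives a = (4, 4, 3).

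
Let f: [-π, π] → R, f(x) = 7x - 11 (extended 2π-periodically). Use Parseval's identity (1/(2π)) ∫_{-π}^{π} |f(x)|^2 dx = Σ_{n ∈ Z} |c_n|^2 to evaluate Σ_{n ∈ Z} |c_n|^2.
Σ |c_n|^2 = 49π^2/3 + 121

Expand and integrate term by term over [-π, π]:
  ∫ (7x)^2 dx = 49·(2π^3/3); ∫ 2·7·(-11)·x dx = 0 (odd integrand); ∫ (-11)^2 dx = 121·2π.
So (1/(2π)) ∫_{-π}^{π} (7x - 11)^2 dx = 49π^2/3 + 121 = 49π^2/3 + 121.
Parseval ⇒ Σ |c_n|^2 = 49π^2/3 + 121.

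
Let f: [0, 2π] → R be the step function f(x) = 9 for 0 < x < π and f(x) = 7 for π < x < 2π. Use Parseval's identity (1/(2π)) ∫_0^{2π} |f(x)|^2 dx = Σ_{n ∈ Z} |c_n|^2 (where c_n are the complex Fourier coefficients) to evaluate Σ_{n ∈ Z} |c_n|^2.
Σ |c_n|^2 = 65

Parseval equates the L^2 energy of f (normalised by 1/(2π)) with the ℓ^2 sum of its Fourier coefficients: (1/(2π)) ∫_0^{2π} |f|^2 = Σ |c_n|^2.
Compute the left side: (1/(2π)) [∫_0^π 9^2 dx + ∫_π^{2π} 7^2 dx] = (1/(2π)) · (81π + 49π) = (81 + 49)/2 = 65.
So Σ_{n ∈ Z} |c_n|^2 = 65.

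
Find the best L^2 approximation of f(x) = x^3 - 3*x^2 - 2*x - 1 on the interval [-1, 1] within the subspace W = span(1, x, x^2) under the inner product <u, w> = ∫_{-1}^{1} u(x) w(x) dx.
g(x) = -3*x^2 - 7*x/5 - 1

The best approximation g ∈ W is the orthogonal projection of f onto W. Writing g = a_0 + a_1 x + a_2 x^2, the coefficients solve the normal equations G · a = b where
  G_{ij} = <φ_i, φ_j> and b_i = <f, φ_i>, with φ_0 = 1, φ_1 = x, φ_2 = x^2.
G =
  [2, 0, 2/3]
  [0, 2/3, 0]
  [2/3, 0, 2/5],
b = (-4, -14/15, -28/15).
Solving gives a_0 = -1, a_1 = -7/5, a_2 = -3, so
  g(x) = -3*x^2 - 7*x/5 - 1.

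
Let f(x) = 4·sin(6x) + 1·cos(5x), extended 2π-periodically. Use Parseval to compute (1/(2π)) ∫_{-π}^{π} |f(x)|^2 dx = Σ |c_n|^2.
Σ |c_n|^2 = 17/2

Expand |f|^2 and use orthogonality of {sin(nx), cos(mx)} on [-π, π]:
  ∫_{-π}^{π} sin(nx)^2 dx = π, ∫ cos(mx)^2 dx = π, and cross terms integrate to 0.
So ∫_{-π}^{π} f(x)^2 dx = 4^2 · π + 1^2 · π = (16 + 1)π.
Divide by 2π: (16 + 1)/2 = 17/2.
By Parseval, this equals Σ |c_n|^2.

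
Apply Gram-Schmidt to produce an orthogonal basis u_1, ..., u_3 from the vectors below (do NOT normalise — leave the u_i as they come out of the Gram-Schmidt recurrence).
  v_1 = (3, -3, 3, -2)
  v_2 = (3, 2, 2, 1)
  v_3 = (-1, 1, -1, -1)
Orthogonal basis:
  u_1 = (3, -3, 3, -2)
  u_2 = (72/31, 83/31, 41/31, 45/31)
  u_3 = (10/509, 365/509, -65/509, -630/509)

Apply the Gram-Schmidt recurrence
  u_1 = v_1
  u_i = v_i − Σ_{j<i} ((v_i · u_j) / (u_j · u_j)) · u_j.

Step by step this gives:
  u_1 = (3, -3, 3, -2)
  u_2 = (72/31, 83/31, 41/31, 45/31)
  u_3 = (10/509, 365/509, -65/509, -630/509)

Orthogonality check:
  u_2 · u_1 = 0 (should be 0)
  u_3 · u_1 = 0 (should be 0)
  u_3 · u_2 = 0 (should be 0)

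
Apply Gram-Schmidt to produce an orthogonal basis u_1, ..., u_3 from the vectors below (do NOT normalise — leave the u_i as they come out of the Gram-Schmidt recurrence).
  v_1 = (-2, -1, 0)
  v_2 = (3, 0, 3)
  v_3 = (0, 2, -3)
Orthogonal basis:
  u_1 = (-2, -1, 0)
  u_2 = (3/5, -6/5, 3)
  u_3 = (-1/6, 1/3, 1/6)

Apply the Gram-Schmidt recurrence
  u_1 = v_1
  u_i = v_i − Σ_{j<i} ((v_i · u_j) / (u_j · u_j)) · u_j.

Step by step this gives:
  u_1 = (-2, -1, 0)
  u_2 = (3/5, -6/5, 3)
  u_3 = (-1/6, 1/3, 1/6)

Orthogonality check:
  u_2 · u_1 = 0 (should be 0)
  u_3 · u_1 = 0 (should be 0)
  u_3 · u_2 = 0 (should be 0)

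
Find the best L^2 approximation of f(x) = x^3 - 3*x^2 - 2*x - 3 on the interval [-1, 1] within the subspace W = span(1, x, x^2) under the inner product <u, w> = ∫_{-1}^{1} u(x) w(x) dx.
g(x) = -3*x^2 - 7*x/5 - 3

The best approximation g ∈ W is the orthogonal projection of f onto W. Writing g = a_0 + a_1 x + a_2 x^2, the coefficients solve the normal equations G · a = b where
  G_{ij} = <φ_i, φ_j> and b_i = <f, φ_i>, with φ_0 = 1, φ_1 = x, φ_2 = x^2.
G =
  [2, 0, 2/3]
  [0, 2/3, 0]
  [2/3, 0, 2/5],
b = (-8, -14/15, -16/5).
Solving gives a_0 = -3, a_1 = -7/5, a_2 = -3, so
  g(x) = -3*x^2 - 7*x/5 - 3.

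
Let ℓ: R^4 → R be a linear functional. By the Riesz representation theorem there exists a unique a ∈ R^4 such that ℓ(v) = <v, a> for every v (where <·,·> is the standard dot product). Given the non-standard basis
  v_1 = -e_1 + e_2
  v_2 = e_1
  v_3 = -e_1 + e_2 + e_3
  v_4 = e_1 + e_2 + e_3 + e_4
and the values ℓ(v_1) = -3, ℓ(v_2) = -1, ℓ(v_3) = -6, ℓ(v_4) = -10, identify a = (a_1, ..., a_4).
a = (-1, -4, -3, -2)

Write a = (a_1, ..., a_4) in the standard basis. For each basis vector v_i, ℓ(v_i) = <v_i, a> is a linear equation in the a_j's. Collect the n equations into a matrix system V a = ℓ, where row i of V is v_i (expressed in the standard basis). Since V is invertible (lower-triangular with 1s on the diagonal, up to permutation), solve by back-substitution:
  V =
[[-1, 1, 0, 0],
 [1, 0, 0, 0],
 [-1, 1, 1, 0],
 [1, 1, 1, 1]]
  V a = (-3, -1, -6, -10)
Solving gives a = (-1, -4, -3, -2).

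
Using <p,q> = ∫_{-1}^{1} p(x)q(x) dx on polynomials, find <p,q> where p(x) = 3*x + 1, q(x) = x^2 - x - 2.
<p,q> = -16/3

Expand the product: p(x)·q(x) = 3*x^3 - 2*x^2 - 7*x - 2.
∫_{-1}^{1} of each monomial x^k gives [2/(k+1) if k even, 0 if k odd]. Integrating term-by-term (or equivalently evaluating the antiderivative F(x) = 3*x^4/4 - 2*x^3/3 - 7*x^2/2 - 2*x at the endpoints):
  F(1) − F(−1) = -65/12 − (-1/12) = -16/3.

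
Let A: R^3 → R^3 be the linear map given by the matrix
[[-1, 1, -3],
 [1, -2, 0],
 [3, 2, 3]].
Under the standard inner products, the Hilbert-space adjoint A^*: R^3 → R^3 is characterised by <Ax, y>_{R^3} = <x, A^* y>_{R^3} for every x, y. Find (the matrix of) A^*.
A^* = A^T =
[[-1, 1, 3],
 [1, -2, 2],
 [-3, 0, 3]]

For real matrices with standard dot products, the defining identity <Ax, y> = <x, A^* y> gives (Ax)^T y = x^T (A^*) y, i.e. x^T A^T y = x^T (A^*) y. Since this holds for all x, y, we must have A^* = A^T. Therefore
A^* =
[[-1, 1, 3],
 [1, -2, 2],
 [-3, 0, 3]].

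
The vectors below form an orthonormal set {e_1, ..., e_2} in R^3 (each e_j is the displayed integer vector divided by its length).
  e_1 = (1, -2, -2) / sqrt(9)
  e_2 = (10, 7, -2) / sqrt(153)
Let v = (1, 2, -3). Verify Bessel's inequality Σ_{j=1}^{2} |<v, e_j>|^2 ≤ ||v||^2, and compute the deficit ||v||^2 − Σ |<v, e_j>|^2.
Σ |<v, e_j>|^2 = 117/17; ||v||^2 = 14; deficit = 121/17

Write each e_j = u_j / sqrt(<u_j, u_j>) where u_j is the displayed integer vector. Then <v, e_j> = <v, u_j> / sqrt(<u_j, u_j>), so |<v, e_j>|^2 = <v, u_j>^2 / <u_j, u_j>.
Coefficients: <v, e_1> = 3/sqrt(9), <v, e_2> = 30/sqrt(153).
Square and sum: Σ |<v, e_j>|^2 = 117/17.
Compute ||v||^2 = v·v = 14.
Deficit = 14 − 117/17 = 121/17 ≥ 0, confirming Bessel's inequality. (The deficit equals ||v − Σ <v,e_j> e_j||^2, the squared distance from v to span{e_j}.)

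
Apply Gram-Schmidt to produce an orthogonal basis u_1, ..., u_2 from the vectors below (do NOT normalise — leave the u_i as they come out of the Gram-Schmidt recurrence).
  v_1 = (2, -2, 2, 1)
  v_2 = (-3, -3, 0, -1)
Orthogonal basis:
  u_1 = (2, -2, 2, 1)
  u_2 = (-37/13, -41/13, 2/13, -12/13)

Apply the Gram-Schmidt recurrence
  u_1 = v_1
  u_i = v_i − Σ_{j<i} ((v_i · u_j) / (u_j · u_j)) · u_j.

Step by step this gives:
  u_1 = (2, -2, 2, 1)
  u_2 = (-37/13, -41/13, 2/13, -12/13)

Orthogonality check:
  u_2 · u_1 = 0 (should be 0)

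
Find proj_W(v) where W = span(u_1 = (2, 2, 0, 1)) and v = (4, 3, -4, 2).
proj_W(v) = (32/9, 32/9, 0, 16/9)

Set up U = [u_1 | ... | u_1] ∈ R^(4×1). The projector onto W = col(U) is P = U (U^T U)^(-1) U^T.
Compute U^T U =
  [9],
and U^T v = (16).
Solve U^T U · c = U^T v for the coefficients: c = (16/9). The projection is proj_W(v) = U c.
Check: (v - proj_W(v)) · u_1 = 0  (should be 0).
Result: proj_W(v) = (32/9, 32/9, 0, 16/9).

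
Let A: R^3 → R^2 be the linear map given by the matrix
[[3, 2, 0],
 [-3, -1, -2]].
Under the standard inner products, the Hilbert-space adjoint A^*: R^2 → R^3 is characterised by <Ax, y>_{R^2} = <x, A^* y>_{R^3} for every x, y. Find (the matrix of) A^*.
A^* = A^T =
[[3, -3],
 [2, -1],
 [0, -2]]

For real matrices with standard dot products, the defining identity <Ax, y> = <x, A^* y> gives (Ax)^T y = x^T (A^*) y, i.e. x^T A^T y = x^T (A^*) y. Since this holds for all x, y, we must have A^* = A^T. Therefore
A^* =
[[3, -3],
 [2, -1],
 [0, -2]].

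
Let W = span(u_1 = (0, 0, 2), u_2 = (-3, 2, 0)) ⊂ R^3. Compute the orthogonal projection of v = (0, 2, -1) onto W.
proj_W(v) = (-12/13, 8/13, -1)

Set up U = [u_1 | ... | u_2] ∈ R^(3×2). The projector onto W = col(U) is P = U (U^T U)^(-1) U^T.
Compute U^T U =
  [4, 0]
  [0, 13],
and U^T v = (-2, 4).
Solve U^T U · c = U^T v for the coefficients: c = (-1/2, 4/13). The projection is proj_W(v) = U c.
Check: (v - proj_W(v)) · u_1 = 0  (should be 0).
Check: (v - proj_W(v)) · u_2 = 0  (should be 0).
Result: proj_W(v) = (-12/13, 8/13, -1).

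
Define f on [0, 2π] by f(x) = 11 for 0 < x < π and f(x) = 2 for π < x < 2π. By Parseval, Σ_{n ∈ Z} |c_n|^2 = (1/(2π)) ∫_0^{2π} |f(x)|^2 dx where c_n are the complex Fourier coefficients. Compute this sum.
Σ |c_n|^2 = 125/2

Parseval equates the L^2 energy of f (normalised by 1/(2π)) with the ℓ^2 sum of its Fourier coefficients: (1/(2π)) ∫_0^{2π} |f|^2 = Σ |c_n|^2.
Compute the left side: (1/(2π)) [∫_0^π 11^2 dx + ∫_π^{2π} 2^2 dx] = (1/(2π)) · (121π + 4π) = (121 + 4)/2 = 125/2.
So Σ_{n ∈ Z} |c_n|^2 = 125/2.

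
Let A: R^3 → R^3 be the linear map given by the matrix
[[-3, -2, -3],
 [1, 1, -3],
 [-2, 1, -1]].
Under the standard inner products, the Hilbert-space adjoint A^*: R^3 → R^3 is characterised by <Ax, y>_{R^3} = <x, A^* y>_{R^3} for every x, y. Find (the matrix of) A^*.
A^* = A^T =
[[-3, 1, -2],
 [-2, 1, 1],
 [-3, -3, -1]]

For real matrices with standard dot products, the defining identity <Ax, y> = <x, A^* y> gives (Ax)^T y = x^T (A^*) y, i.e. x^T A^T y = x^T (A^*) y. Since this holds for all x, y, we must have A^* = A^T. Therefore
A^* =
[[-3, 1, -2],
 [-2, 1, 1],
 [-3, -3, -1]].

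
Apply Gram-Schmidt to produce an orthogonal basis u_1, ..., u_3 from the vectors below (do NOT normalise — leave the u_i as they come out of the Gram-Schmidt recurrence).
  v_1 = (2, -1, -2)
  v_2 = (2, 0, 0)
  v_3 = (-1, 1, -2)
Orthogonal basis:
  u_1 = (2, -1, -2)
  u_2 = (10/9, 4/9, 8/9)
  u_3 = (0, 8/5, -4/5)

Apply the Gram-Schmidt recurrence
  u_1 = v_1
  u_i = v_i − Σ_{j<i} ((v_i · u_j) / (u_j · u_j)) · u_j.

Step by step this gives:
  u_1 = (2, -1, -2)
  u_2 = (10/9, 4/9, 8/9)
  u_3 = (0, 8/5, -4/5)

Orthogonality check:
  u_2 · u_1 = 0 (should be 0)
  u_3 · u_1 = 0 (should be 0)
  u_3 · u_2 = 0 (should be 0)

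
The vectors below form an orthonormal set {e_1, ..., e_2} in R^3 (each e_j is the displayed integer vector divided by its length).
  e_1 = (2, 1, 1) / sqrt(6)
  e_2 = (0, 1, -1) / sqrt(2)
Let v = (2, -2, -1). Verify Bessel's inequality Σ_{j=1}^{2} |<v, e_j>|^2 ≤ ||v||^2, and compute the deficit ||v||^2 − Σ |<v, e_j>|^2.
Σ |<v, e_j>|^2 = 2/3; ||v||^2 = 9; deficit = 25/3

Write each e_j = u_j / sqrt(<u_j, u_j>) where u_j is the displayed integer vector. Then <v, e_j> = <v, u_j> / sqrt(<u_j, u_j>), so |<v, e_j>|^2 = <v, u_j>^2 / <u_j, u_j>.
Coefficients: <v, e_1> = 1/sqrt(6), <v, e_2> = -1/sqrt(2).
Square and sum: Σ |<v, e_j>|^2 = 2/3.
Compute ||v||^2 = v·v = 9.
Deficit = 9 − 2/3 = 25/3 ≥ 0, confirming Bessel's inequality. (The deficit equals ||v − Σ <v,e_j> e_j||^2, the squared distance from v to span{e_j}.)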